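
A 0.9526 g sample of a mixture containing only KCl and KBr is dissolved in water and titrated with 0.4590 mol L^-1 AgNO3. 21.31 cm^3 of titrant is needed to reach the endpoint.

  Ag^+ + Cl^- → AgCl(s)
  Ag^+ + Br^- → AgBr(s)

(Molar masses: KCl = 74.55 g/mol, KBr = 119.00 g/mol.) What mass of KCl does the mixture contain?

n(AgNO3) = 0.02131 × 0.4590 = 9.781 × 10^-3 mol
Let x = n(KCl), y = n(KBr).
Titrant: 1x + 1y = 9.781 × 10^-3;  mass: 74.55x + 119.00y = 0.9526
Solving, x = 4.755 × 10^-3 mol, y = 5.026 × 10^-3 mol
mass of KCl = 4.755 × 10^-3 × 74.55 = 0.3545 g

0.3545 g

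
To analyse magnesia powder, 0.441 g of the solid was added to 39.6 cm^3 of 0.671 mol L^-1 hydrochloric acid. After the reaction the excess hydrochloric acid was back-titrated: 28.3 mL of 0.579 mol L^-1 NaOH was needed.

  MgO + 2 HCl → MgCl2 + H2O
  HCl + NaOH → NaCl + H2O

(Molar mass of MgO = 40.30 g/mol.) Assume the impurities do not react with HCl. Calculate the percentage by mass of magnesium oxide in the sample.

n(HCl) added = 0.0396 × 0.671 = 0.0266 mol
n(NaOH) used in back-titration = 0.0283 × 0.579 = 0.0164 mol
n(HCl) left over = 0.0164 mol (1:1 ratio)
n(HCl) consumed by analyte = 0.0266 − 0.0164 = 0.0102 mol
From the 1:2 ratio, n(MgO) = 1/2 × 0.0102 = 5.09 × 10^-3 mol
mass of MgO = 5.09 × 10^-3 × 40.30 = 0.205 g
% MgO = 0.205 / 0.441 × 100 = 46.5 %

46.5 %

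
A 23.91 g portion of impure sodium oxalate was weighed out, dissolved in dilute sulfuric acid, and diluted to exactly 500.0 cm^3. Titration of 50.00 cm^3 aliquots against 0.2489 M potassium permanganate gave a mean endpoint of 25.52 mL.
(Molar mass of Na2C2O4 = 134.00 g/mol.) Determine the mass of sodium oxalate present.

21.28 g

2 MnO4^- + 5 C2O4^2- + 16 H^+ → 2 Mn^2+ + 10 CO2 + 8 H2O
n(KMnO4) per titration = 0.02552 × 0.2489 = 6.352 × 10^-3 mol
From the 5:2 ratio, n(Na2C2O4) in each aliquot = 5/2 × 6.352 × 10^-3 = 0.01588 mol
n(Na2C2O4) in the whole flask = 0.01588 × 500.0/50.00 = 0.1588 mol
mass of Na2C2O4 = 0.1588 × 134.00 = 21.28 g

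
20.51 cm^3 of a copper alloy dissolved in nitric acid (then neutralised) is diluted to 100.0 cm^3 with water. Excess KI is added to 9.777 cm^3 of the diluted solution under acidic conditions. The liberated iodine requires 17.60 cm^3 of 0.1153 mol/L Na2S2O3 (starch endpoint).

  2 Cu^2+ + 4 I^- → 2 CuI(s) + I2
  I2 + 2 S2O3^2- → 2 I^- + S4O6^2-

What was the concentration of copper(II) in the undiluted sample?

n(S2O3^2-) = 0.01760 × 0.1153 = 2.029 × 10^-3 mol
n(I2) = n(S2O3^2-)/2 = 1.015 × 10^-3 mol
From the 2:1 ratio, n(Cu2+) in the aliquot = 2/1 × 1.015 × 10^-3 = 2.029 × 10^-3 mol
[Cu2+]_dilute = 2.029 × 10^-3 / 0.009777 = 0.2076 mol/L
[Cu2+]_original = 0.2076 × 100.0/20.51 = 1.012 mol/L

1.012 mol/L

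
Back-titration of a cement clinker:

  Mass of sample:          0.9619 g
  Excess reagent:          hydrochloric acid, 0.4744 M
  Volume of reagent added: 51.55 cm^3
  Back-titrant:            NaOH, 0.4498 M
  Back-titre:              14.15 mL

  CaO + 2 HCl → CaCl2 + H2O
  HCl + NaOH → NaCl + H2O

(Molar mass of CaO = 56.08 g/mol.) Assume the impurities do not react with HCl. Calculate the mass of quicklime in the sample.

n(HCl) added = 0.05155 × 0.4744 = 0.02446 mol
n(NaOH) used in back-titration = 0.01415 × 0.4498 = 6.365 × 10^-3 mol
n(HCl) left over = 6.365 × 10^-3 mol (1:1 ratio)
n(HCl) consumed by analyte = 0.02446 − 6.365 × 10^-3 = 0.01809 mol
From the 1:2 ratio, n(CaO) = 1/2 × 0.01809 = 9.045 × 10^-3 mol
mass of CaO = 9.045 × 10^-3 × 56.08 = 0.5073 g

0.5073 g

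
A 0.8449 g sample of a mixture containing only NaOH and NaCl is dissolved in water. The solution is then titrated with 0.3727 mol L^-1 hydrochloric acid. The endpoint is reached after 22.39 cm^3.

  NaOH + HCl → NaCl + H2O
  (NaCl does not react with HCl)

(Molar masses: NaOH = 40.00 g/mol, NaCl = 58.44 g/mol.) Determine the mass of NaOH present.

0.3338 g

n(HCl) = 0.02239 × 0.3727 = 8.345 × 10^-3 mol
Let x = n(NaOH), y = n(NaCl).
Titrant: 1x = 8.345 × 10^-3;  mass: 40.00x + 58.44y = 0.8449
Solving, x = 8.345 × 10^-3 mol, y = 8.746 × 10^-3 mol
mass of NaOH = 8.345 × 10^-3 × 40.00 = 0.3338 g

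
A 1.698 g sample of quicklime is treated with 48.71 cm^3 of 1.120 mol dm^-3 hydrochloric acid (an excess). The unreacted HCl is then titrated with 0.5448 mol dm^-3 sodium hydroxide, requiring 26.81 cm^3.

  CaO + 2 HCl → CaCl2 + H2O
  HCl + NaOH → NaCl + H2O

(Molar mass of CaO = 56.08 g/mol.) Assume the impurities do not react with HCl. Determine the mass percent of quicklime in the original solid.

n(HCl) added = 0.04871 × 1.120 = 0.05456 mol
n(NaOH) used in back-titration = 0.02681 × 0.5448 = 0.01461 mol
n(HCl) left over = 0.01461 mol (1:1 ratio)
n(HCl) consumed by analyte = 0.05456 − 0.01461 = 0.03995 mol
From the 1:2 ratio, n(CaO) = 1/2 × 0.03995 = 0.01997 mol
mass of CaO = 0.01997 × 56.08 = 1.120 g
% CaO = 1.120 / 1.698 × 100 = 65.97 %

65.97 %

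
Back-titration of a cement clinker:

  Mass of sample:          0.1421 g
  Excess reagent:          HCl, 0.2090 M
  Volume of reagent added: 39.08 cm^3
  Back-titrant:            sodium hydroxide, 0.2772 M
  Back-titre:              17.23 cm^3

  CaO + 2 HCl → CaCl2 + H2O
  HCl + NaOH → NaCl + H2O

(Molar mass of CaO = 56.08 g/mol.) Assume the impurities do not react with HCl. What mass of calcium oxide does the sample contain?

n(HCl) added = 0.03908 × 0.2090 = 8.168 × 10^-3 mol
n(NaOH) used in back-titration = 0.01723 × 0.2772 = 4.776 × 10^-3 mol
n(HCl) left over = 4.776 × 10^-3 mol (1:1 ratio)
n(HCl) consumed by analyte = 8.168 × 10^-3 − 4.776 × 10^-3 = 3.392 × 10^-3 mol
From the 1:2 ratio, n(CaO) = 1/2 × 3.392 × 10^-3 = 1.696 × 10^-3 mol
mass of CaO = 1.696 × 10^-3 × 56.08 = 0.09510 g

0.09510 g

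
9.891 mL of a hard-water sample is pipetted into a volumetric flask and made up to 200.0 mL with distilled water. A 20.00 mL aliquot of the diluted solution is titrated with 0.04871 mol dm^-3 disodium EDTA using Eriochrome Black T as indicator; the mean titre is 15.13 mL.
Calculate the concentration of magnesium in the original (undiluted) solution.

0.7451 mol/L

Mg^2+ + EDTA^4- → [Mg(EDTA)]^2-
n(EDTA) = 0.01513 × 0.04871 = 7.370 × 10^-4 mol
n(Mg2+) in the aliquot = 7.370 × 10^-4 mol (1:1 ratio)
[Mg2+]_dilute = 7.370 × 10^-4 / 0.02000 = 0.03685 mol/L
Dilution factor = 200.0 / 9.891 = 20.22
[Mg2+]_stock = 0.03685 × 20.22 = 0.7451 mol/L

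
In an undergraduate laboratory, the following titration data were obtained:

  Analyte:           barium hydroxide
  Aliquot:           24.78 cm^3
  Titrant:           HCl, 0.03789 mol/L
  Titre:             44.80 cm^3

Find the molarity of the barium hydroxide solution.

0.03425 mol/L

Ba(OH)2 + 2 HCl → BaCl2 + 2 H2O
n(HCl) = 0.04480 L × 0.03789 mol/L = 1.697 × 10^-3 mol
From the 1:2 mole ratio, n(Ba(OH)2) = 1/2 × 1.697 × 10^-3 = 8.487 × 10^-4 mol
[Ba(OH)2] = 8.487 × 10^-4 mol / 0.02478 L = 0.03425 mol/L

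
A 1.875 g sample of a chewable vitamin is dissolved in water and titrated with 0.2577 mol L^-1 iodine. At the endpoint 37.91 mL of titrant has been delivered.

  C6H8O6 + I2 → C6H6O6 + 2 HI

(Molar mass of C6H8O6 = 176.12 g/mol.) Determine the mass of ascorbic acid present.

1.721 g

n(I2) = 0.03791 L × 0.2577 mol/L = 9.769 × 10^-3 mol
n(C6H8O6) = 9.769 × 10^-3 mol (1:1 ratio)
mass of C6H8O6 = 9.769 × 10^-3 × 176.12 g/mol = 1.721 g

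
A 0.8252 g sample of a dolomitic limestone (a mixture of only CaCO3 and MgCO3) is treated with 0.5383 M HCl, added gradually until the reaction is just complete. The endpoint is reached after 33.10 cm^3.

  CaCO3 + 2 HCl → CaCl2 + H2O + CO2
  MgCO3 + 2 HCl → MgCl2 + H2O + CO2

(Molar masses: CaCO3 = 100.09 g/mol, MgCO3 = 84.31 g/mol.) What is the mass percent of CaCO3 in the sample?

56.95 %

n(HCl) = 0.03310 × 0.5383 = 0.01782 mol
Let x = n(CaCO3), y = n(MgCO3).
Titrant: 2x + 2y = 0.01782;  mass: 100.09x + 84.31y = 0.8252
Solving, x = 4.695 × 10^-3 mol, y = 4.213 × 10^-3 mol
mass of CaCO3 = 4.695 × 10^-3 × 100.09 = 0.4700 g
% CaCO3 = 0.4700 / 0.8252 × 100 = 56.95 %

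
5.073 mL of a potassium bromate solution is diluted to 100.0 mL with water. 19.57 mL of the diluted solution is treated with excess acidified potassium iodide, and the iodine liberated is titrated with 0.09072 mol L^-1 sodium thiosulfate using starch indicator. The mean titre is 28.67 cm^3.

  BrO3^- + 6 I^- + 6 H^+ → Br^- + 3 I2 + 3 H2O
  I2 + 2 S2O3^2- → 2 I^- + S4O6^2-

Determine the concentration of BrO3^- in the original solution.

n(S2O3^2-) = 0.02867 × 0.09072 = 2.601 × 10^-3 mol
n(I2) = n(S2O3^2-)/2 = 1.300 × 10^-3 mol
From the 1:3 ratio, n(BrO3^-) in the aliquot = 1/3 × 1.300 × 10^-3 = 4.335 × 10^-4 mol
[BrO3^-]_dilute = 4.335 × 10^-4 / 0.01957 = 0.02215 mol/L
[BrO3^-]_original = 0.02215 × 100.0/5.073 = 0.4366 mol/L

0.4366 mol/L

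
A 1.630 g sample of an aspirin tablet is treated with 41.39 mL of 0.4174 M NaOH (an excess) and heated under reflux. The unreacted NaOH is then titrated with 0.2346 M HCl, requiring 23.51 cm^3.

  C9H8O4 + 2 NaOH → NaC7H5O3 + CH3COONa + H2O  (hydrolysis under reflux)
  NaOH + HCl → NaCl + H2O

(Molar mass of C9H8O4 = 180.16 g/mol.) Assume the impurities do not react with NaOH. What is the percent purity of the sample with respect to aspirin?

n(NaOH) added = 0.04139 × 0.4174 = 0.01728 mol
n(HCl) used in back-titration = 0.02351 × 0.2346 = 5.515 × 10^-3 mol
n(NaOH) left over = 5.515 × 10^-3 mol (1:1 ratio)
n(NaOH) consumed by analyte = 0.01728 − 5.515 × 10^-3 = 0.01176 mol
From the 1:2 ratio, n(C9H8O4) = 1/2 × 0.01176 = 5.880 × 10^-3 mol
mass of C9H8O4 = 5.880 × 10^-3 × 180.16 = 1.059 g
% C9H8O4 = 1.059 / 1.630 × 100 = 64.99 %

64.99 %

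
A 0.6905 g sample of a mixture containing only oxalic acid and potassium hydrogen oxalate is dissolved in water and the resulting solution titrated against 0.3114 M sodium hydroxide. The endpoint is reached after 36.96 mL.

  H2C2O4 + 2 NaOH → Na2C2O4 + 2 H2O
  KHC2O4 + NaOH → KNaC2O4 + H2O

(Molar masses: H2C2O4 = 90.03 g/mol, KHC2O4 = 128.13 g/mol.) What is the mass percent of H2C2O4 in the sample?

61.51 %

n(NaOH) = 0.03696 × 0.3114 = 0.01151 mol
Let x = n(H2C2O4), y = n(KHC2O4).
Titrant: 2x + 1y = 0.01151;  mass: 90.03x + 128.13y = 0.6905
Solving, x = 4.718 × 10^-3 mol, y = 2.074 × 10^-3 mol
mass of H2C2O4 = 4.718 × 10^-3 × 90.03 = 0.4247 g
% H2C2O4 = 0.4247 / 0.6905 × 100 = 61.51 %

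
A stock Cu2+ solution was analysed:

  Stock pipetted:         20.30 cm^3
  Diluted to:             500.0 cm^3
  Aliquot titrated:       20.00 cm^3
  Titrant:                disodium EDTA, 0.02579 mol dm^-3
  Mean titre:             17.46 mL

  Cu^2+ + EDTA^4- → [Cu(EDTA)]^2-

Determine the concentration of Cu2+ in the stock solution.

n(EDTA) = 0.01746 × 0.02579 = 4.503 × 10^-4 mol
n(Cu2+) in the aliquot = 4.503 × 10^-4 mol (1:1 ratio)
[Cu2+]_dilute = 4.503 × 10^-4 / 0.02000 = 0.02251 mol/L
Dilution factor = 500.0 / 20.30 = 24.63
[Cu2+]_stock = 0.02251 × 24.63 = 0.5545 mol/L

0.5545 mol/L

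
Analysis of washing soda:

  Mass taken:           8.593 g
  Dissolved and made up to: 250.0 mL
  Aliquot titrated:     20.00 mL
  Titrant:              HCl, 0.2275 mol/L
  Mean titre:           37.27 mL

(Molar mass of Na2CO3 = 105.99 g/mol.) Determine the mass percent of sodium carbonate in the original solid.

Na2CO3 + 2 HCl → 2 NaCl + H2O + CO2
n(HCl) per titration = 0.03727 × 0.2275 = 8.479 × 10^-3 mol
From the 1:2 ratio, n(Na2CO3) in each aliquot = 1/2 × 8.479 × 10^-3 = 4.239 × 10^-3 mol
n(Na2CO3) in the whole flask = 4.239 × 10^-3 × 250.0/20.00 = 0.05299 mol
mass of Na2CO3 = 0.05299 × 105.99 = 5.617 g
% Na2CO3 = 5.617 / 8.593 × 100 = 65.36 %

65.36 %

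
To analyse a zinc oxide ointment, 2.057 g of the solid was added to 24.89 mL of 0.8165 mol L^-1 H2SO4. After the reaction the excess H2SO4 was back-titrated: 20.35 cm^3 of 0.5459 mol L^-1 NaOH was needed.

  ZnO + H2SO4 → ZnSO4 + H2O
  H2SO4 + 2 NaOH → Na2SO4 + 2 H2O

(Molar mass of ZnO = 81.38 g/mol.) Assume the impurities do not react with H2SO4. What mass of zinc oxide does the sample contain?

n(H2SO4) added = 0.02489 × 0.8165 = 0.02032 mol
n(NaOH) used in back-titration = 0.02035 × 0.5459 = 0.01111 mol
From the 1:2 ratio, n(H2SO4) left over = 1/2 × 0.01111 = 5.555 × 10^-3 mol
n(H2SO4) consumed by analyte = 0.02032 − 5.555 × 10^-3 = 0.01477 mol
n(ZnO) = 0.01477 mol (1:1 ratio)
mass of ZnO = 0.01477 × 81.38 = 1.202 g

1.202 g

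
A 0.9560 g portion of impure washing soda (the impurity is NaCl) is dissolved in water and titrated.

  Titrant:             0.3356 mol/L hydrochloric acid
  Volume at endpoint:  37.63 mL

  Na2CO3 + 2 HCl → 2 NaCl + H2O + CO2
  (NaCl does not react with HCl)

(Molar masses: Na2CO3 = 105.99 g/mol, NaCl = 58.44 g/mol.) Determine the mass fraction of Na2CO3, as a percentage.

70.01 %

n(HCl) = 0.03763 × 0.3356 = 0.01263 mol
Let x = n(Na2CO3), y = n(NaCl).
Titrant: 2x = 0.01263;  mass: 105.99x + 58.44y = 0.9560
Solving, x = 6.314 × 10^-3 mol, y = 4.907 × 10^-3 mol
mass of Na2CO3 = 6.314 × 10^-3 × 105.99 = 0.6693 g
% Na2CO3 = 0.6693 / 0.9560 × 100 = 70.01 %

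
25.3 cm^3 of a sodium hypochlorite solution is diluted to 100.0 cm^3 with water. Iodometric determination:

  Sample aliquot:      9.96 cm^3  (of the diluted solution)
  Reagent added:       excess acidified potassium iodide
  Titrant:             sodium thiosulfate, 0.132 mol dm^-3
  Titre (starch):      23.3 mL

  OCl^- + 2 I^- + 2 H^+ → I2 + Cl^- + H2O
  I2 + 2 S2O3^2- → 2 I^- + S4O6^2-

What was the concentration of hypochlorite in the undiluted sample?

n(S2O3^2-) = 0.0233 × 0.132 = 3.08 × 10^-3 mol
n(I2) = n(S2O3^2-)/2 = 1.54 × 10^-3 mol
n(OCl^-) in the aliquot = 1.54 × 10^-3 mol (1:1 ratio)
[OCl^-]_dilute = 1.54 × 10^-3 / 0.00996 = 0.154 mol/L
[OCl^-]_original = 0.154 × 100.0/25.3 = 0.610 mol/L

0.610 mol/L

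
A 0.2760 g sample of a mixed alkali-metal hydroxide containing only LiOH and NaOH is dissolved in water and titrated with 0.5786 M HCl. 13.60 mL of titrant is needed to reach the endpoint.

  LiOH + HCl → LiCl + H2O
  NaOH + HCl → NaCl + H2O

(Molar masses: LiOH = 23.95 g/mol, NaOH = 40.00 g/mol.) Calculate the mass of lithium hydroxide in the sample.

0.05784 g

n(HCl) = 0.01360 × 0.5786 = 7.869 × 10^-3 mol
Let x = n(LiOH), y = n(NaOH).
Titrant: 1x + 1y = 7.869 × 10^-3;  mass: 23.95x + 40.00y = 0.2760
Solving, x = 2.415 × 10^-3 mol, y = 5.454 × 10^-3 mol
mass of LiOH = 2.415 × 10^-3 × 23.95 = 0.05784 g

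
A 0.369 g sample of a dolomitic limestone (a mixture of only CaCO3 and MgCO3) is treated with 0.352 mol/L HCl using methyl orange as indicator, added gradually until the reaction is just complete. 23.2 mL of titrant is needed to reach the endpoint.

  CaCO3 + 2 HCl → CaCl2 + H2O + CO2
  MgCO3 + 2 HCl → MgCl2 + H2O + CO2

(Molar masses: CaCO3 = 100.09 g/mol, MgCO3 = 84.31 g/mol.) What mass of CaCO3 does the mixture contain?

0.157 g

n(HCl) = 0.0232 × 0.352 = 8.17 × 10^-3 mol
Let x = n(CaCO3), y = n(MgCO3).
Titrant: 2x + 2y = 8.17 × 10^-3;  mass: 100.09x + 84.31y = 0.369
Solving, x = 1.57 × 10^-3 mol, y = 2.52 × 10^-3 mol
mass of CaCO3 = 1.57 × 10^-3 × 100.09 = 0.157 g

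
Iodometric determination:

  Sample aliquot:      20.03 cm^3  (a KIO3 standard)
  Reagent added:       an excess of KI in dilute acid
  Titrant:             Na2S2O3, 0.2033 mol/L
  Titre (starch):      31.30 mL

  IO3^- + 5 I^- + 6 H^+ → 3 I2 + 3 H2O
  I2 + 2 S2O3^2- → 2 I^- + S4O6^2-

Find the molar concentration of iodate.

n(S2O3^2-) = 0.03130 × 0.2033 = 6.363 × 10^-3 mol
n(I2) = n(S2O3^2-)/2 = 3.182 × 10^-3 mol
From the 1:3 ratio, n(IO3^-) in the aliquot = 1/3 × 3.182 × 10^-3 = 1.061 × 10^-3 mol
[IO3^-] = 1.061 × 10^-3 / 0.02003 = 0.05295 mol/L

0.05295 mol/L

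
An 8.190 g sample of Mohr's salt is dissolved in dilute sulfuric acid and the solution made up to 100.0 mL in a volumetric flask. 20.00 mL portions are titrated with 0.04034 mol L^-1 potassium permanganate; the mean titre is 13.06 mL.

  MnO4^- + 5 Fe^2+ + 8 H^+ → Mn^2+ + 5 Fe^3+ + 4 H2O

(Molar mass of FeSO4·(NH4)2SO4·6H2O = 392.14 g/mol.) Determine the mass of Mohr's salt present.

n(KMnO4) per titration = 0.01306 × 0.04034 = 5.268 × 10^-4 mol
From the 5:1 ratio, n(FeSO4·(NH4)2SO4·6H2O) in each aliquot = 5/1 × 5.268 × 10^-4 = 2.634 × 10^-3 mol
n(FeSO4·(NH4)2SO4·6H2O) in the whole flask = 2.634 × 10^-3 × 100.0/20.00 = 0.01317 mol
mass of FeSO4·(NH4)2SO4·6H2O = 0.01317 × 392.14 = 5.165 g

5.165 g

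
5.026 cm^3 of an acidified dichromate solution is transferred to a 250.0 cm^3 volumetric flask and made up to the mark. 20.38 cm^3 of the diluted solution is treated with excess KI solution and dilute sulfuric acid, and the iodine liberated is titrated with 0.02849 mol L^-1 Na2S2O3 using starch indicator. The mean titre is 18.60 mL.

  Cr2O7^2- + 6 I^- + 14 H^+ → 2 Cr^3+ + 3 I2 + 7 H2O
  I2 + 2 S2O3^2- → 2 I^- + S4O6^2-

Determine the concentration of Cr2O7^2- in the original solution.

n(S2O3^2-) = 0.01860 × 0.02849 = 5.299 × 10^-4 mol
n(I2) = n(S2O3^2-)/2 = 2.650 × 10^-4 mol
From the 1:3 ratio, n(Cr2O7^2-) in the aliquot = 1/3 × 2.650 × 10^-4 = 8.832 × 10^-5 mol
[Cr2O7^2-]_dilute = 8.832 × 10^-5 / 0.02038 = 0.004334 mol/L
[Cr2O7^2-]_original = 0.004334 × 250.0/5.026 = 0.2156 mol/L

0.2156 mol/L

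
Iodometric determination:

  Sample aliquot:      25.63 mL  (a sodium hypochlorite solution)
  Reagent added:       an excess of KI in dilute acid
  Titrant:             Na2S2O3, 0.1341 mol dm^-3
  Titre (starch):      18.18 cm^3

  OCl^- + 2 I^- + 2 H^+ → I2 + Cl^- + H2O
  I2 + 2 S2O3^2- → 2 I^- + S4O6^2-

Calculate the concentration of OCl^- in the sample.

n(S2O3^2-) = 0.01818 × 0.1341 = 2.438 × 10^-3 mol
n(I2) = n(S2O3^2-)/2 = 1.219 × 10^-3 mol
n(OCl^-) in the aliquot = 1.219 × 10^-3 mol (1:1 ratio)
[OCl^-] = 1.219 × 10^-3 / 0.02563 = 0.04756 mol/L

0.04756 mol/L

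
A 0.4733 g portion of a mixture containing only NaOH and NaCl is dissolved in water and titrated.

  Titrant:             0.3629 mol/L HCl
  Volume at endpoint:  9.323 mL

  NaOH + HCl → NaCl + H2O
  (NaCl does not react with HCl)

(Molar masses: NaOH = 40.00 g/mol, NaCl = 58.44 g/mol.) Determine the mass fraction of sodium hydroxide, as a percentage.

n(HCl) = 0.009323 × 0.3629 = 3.383 × 10^-3 mol
Let x = n(NaOH), y = n(NaCl).
Titrant: 1x = 3.383 × 10^-3;  mass: 40.00x + 58.44y = 0.4733
Solving, x = 3.383 × 10^-3 mol, y = 5.783 × 10^-3 mol
mass of NaOH = 3.383 × 10^-3 × 40.00 = 0.1353 g
% NaOH = 0.1353 / 0.4733 × 100 = 28.59 %

28.59 %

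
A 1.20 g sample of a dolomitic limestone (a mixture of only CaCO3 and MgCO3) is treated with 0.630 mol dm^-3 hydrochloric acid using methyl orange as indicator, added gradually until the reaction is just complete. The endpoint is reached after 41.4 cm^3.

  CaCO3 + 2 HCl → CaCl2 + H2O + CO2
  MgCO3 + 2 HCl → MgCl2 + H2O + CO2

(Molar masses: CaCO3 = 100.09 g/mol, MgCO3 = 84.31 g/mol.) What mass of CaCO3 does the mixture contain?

0.638 g

n(HCl) = 0.0414 × 0.630 = 0.0261 mol
Let x = n(CaCO3), y = n(MgCO3).
Titrant: 2x + 2y = 0.0261;  mass: 100.09x + 84.31y = 1.20
Solving, x = 6.37 × 10^-3 mol, y = 6.67 × 10^-3 mol
mass of CaCO3 = 6.37 × 10^-3 × 100.09 = 0.638 g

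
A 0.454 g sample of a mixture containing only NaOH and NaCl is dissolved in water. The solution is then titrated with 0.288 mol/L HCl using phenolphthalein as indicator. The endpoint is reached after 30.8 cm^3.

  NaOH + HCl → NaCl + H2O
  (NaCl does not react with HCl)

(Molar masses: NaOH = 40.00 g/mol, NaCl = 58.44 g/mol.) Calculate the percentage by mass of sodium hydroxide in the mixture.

78.2 %

n(HCl) = 0.0308 × 0.288 = 8.87 × 10^-3 mol
Let x = n(NaOH), y = n(NaCl).
Titrant: 1x = 8.87 × 10^-3;  mass: 40.00x + 58.44y = 0.454
Solving, x = 8.87 × 10^-3 mol, y = 1.70 × 10^-3 mol
mass of NaOH = 8.87 × 10^-3 × 40.00 = 0.355 g
% NaOH = 0.355 / 0.454 × 100 = 78.2 %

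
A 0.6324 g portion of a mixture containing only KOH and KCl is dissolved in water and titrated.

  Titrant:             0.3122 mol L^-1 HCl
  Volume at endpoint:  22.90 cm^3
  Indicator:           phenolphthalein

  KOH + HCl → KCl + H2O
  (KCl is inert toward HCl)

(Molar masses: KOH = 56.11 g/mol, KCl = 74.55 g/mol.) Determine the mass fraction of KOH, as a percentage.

63.43 %

n(HCl) = 0.02290 × 0.3122 = 7.149 × 10^-3 mol
Let x = n(KOH), y = n(KCl).
Titrant: 1x = 7.149 × 10^-3;  mass: 56.11x + 74.55y = 0.6324
Solving, x = 7.149 × 10^-3 mol, y = 3.102 × 10^-3 mol
mass of KOH = 7.149 × 10^-3 × 56.11 = 0.4012 g
% KOH = 0.4012 / 0.6324 × 100 = 63.43 %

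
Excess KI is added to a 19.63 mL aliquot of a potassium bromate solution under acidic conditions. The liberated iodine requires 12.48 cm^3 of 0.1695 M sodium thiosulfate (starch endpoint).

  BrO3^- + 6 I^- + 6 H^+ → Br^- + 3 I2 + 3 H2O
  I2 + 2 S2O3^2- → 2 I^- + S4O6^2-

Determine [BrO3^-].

n(S2O3^2-) = 0.01248 × 0.1695 = 2.115 × 10^-3 mol
n(I2) = n(S2O3^2-)/2 = 1.058 × 10^-3 mol
From the 1:3 ratio, n(BrO3^-) in the aliquot = 1/3 × 1.058 × 10^-3 = 3.526 × 10^-4 mol
[BrO3^-] = 3.526 × 10^-4 / 0.01963 = 0.01796 mol/L

0.01796 M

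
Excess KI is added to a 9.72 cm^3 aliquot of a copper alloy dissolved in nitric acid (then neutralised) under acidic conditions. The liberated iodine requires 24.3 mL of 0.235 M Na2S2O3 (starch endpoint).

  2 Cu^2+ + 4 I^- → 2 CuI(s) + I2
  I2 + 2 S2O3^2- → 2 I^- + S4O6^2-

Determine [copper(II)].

0.587 M

n(S2O3^2-) = 0.0243 × 0.235 = 5.71 × 10^-3 mol
n(I2) = n(S2O3^2-)/2 = 2.86 × 10^-3 mol
From the 2:1 ratio, n(Cu2+) in the aliquot = 2/1 × 2.86 × 10^-3 = 5.71 × 10^-3 mol
[Cu2+] = 5.71 × 10^-3 / 0.00972 = 0.587 mol/L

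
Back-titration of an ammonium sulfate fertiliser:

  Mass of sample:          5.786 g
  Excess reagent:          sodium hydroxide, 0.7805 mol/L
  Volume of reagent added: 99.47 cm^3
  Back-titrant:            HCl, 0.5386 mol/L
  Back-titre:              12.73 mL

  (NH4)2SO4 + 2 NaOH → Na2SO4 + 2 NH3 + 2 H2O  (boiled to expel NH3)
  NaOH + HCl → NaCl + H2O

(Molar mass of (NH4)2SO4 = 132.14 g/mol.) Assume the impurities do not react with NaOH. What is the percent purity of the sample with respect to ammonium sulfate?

80.82 %

n(NaOH) added = 0.09947 × 0.7805 = 0.07764 mol
n(HCl) used in back-titration = 0.01273 × 0.5386 = 6.856 × 10^-3 mol
n(NaOH) left over = 6.856 × 10^-3 mol (1:1 ratio)
n(NaOH) consumed by analyte = 0.07764 − 6.856 × 10^-3 = 0.07078 mol
From the 1:2 ratio, n((NH4)2SO4) = 1/2 × 0.07078 = 0.03539 mol
mass of (NH4)2SO4 = 0.03539 × 132.14 = 4.676 g
% (NH4)2SO4 = 4.676 / 5.786 × 100 = 80.82 %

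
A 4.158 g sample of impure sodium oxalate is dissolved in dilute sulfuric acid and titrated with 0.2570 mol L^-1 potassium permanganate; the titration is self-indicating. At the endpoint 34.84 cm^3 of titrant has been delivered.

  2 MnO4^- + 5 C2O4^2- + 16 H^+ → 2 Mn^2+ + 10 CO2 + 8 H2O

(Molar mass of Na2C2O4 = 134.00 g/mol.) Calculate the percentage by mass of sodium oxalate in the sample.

n(KMnO4) = 0.03484 L × 0.2570 mol/L = 8.954 × 10^-3 mol
From the 5:2 ratio, n(Na2C2O4) = 5/2 × 8.954 × 10^-3 = 0.02238 mol
mass of Na2C2O4 = 0.02238 × 134.00 g/mol = 3.000 g
% Na2C2O4 = 3.000 / 4.158 × 100 = 72.14 %

72.14 %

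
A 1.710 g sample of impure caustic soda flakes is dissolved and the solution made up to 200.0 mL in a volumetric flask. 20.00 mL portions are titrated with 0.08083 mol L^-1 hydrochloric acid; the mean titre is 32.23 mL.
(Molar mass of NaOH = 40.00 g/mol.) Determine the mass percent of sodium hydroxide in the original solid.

NaOH + HCl → NaCl + H2O
n(HCl) per titration = 0.03223 × 0.08083 = 2.605 × 10^-3 mol
n(NaOH) in each aliquot = 2.605 × 10^-3 mol (1:1 ratio)
n(NaOH) in the whole flask = 2.605 × 10^-3 × 200.0/20.00 = 0.02605 mol
mass of NaOH = 0.02605 × 40.00 = 1.042 g
% NaOH = 1.042 / 1.710 × 100 = 60.94 %

60.94 %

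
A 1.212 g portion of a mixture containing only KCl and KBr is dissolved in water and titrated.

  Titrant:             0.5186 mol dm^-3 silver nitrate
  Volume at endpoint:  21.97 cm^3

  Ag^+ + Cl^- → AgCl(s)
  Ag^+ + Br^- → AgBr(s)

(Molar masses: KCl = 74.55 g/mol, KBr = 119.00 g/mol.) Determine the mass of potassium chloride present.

n(AgNO3) = 0.02197 × 0.5186 = 0.01139 mol
Let x = n(KCl), y = n(KBr).
Titrant: 1x + 1y = 0.01139;  mass: 74.55x + 119.00y = 1.212
Solving, x = 3.236 × 10^-3 mol, y = 8.158 × 10^-3 mol
mass of KCl = 3.236 × 10^-3 × 74.55 = 0.2412 g

0.2412 g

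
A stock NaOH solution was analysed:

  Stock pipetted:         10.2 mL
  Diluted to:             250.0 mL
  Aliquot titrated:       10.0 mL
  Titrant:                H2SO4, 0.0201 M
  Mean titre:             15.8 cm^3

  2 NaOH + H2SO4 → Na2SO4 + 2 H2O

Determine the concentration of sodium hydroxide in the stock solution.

1.56 M

n(H2SO4) = 0.0158 × 0.0201 = 3.18 × 10^-4 mol
From the 2:1 ratio, n(NaOH) in the aliquot = 2/1 × 3.18 × 10^-4 = 6.35 × 10^-4 mol
[NaOH]_dilute = 6.35 × 10^-4 / 0.0100 = 0.0635 mol/L
Dilution factor = 250.0 / 10.2 = 24.51
[NaOH]_stock = 0.0635 × 24.51 = 1.56 mol/L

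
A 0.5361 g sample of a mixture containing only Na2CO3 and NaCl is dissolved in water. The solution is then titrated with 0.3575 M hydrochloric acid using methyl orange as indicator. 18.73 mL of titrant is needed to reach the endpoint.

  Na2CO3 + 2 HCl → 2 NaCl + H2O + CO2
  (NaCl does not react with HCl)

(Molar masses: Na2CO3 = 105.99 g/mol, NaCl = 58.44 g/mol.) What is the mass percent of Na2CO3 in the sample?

66.19 %

n(HCl) = 0.01873 × 0.3575 = 6.696 × 10^-3 mol
Let x = n(Na2CO3), y = n(NaCl).
Titrant: 2x = 6.696 × 10^-3;  mass: 105.99x + 58.44y = 0.5361
Solving, x = 3.348 × 10^-3 mol, y = 3.101 × 10^-3 mol
mass of Na2CO3 = 3.348 × 10^-3 × 105.99 = 0.3549 g
% Na2CO3 = 0.3549 / 0.5361 × 100 = 66.19 %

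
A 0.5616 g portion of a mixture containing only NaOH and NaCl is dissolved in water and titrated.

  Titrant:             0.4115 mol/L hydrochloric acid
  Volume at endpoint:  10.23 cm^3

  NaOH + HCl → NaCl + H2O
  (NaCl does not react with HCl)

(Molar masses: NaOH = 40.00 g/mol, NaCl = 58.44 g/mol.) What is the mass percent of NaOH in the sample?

29.98 %

n(HCl) = 0.01023 × 0.4115 = 4.210 × 10^-3 mol
Let x = n(NaOH), y = n(NaCl).
Titrant: 1x = 4.210 × 10^-3;  mass: 40.00x + 58.44y = 0.5616
Solving, x = 4.210 × 10^-3 mol, y = 6.729 × 10^-3 mol
mass of NaOH = 4.210 × 10^-3 × 40.00 = 0.1684 g
% NaOH = 0.1684 / 0.5616 × 100 = 29.98 %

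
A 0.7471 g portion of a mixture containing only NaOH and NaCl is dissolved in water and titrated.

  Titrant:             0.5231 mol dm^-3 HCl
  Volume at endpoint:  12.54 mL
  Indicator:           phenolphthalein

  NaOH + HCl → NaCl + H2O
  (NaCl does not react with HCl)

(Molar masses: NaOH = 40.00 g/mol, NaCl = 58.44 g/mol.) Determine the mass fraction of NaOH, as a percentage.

n(HCl) = 0.01254 × 0.5231 = 6.560 × 10^-3 mol
Let x = n(NaOH), y = n(NaCl).
Titrant: 1x = 6.560 × 10^-3;  mass: 40.00x + 58.44y = 0.7471
Solving, x = 6.560 × 10^-3 mol, y = 8.294 × 10^-3 mol
mass of NaOH = 6.560 × 10^-3 × 40.00 = 0.2624 g
% NaOH = 0.2624 / 0.7471 × 100 = 35.12 %

35.12 %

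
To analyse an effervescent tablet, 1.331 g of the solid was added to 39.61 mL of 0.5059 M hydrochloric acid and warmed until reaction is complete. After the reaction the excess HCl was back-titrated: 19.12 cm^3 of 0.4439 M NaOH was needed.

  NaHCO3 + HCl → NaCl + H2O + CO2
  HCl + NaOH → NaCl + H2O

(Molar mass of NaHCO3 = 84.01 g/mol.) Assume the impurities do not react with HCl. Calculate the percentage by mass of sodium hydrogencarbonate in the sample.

n(HCl) added = 0.03961 × 0.5059 = 0.02004 mol
n(NaOH) used in back-titration = 0.01912 × 0.4439 = 8.487 × 10^-3 mol
n(HCl) left over = 8.487 × 10^-3 mol (1:1 ratio)
n(HCl) consumed by analyte = 0.02004 − 8.487 × 10^-3 = 0.01155 mol
n(NaHCO3) = 0.01155 mol (1:1 ratio)
mass of NaHCO3 = 0.01155 × 84.01 = 0.9704 g
% NaHCO3 = 0.9704 / 1.331 × 100 = 72.91 %

72.91 %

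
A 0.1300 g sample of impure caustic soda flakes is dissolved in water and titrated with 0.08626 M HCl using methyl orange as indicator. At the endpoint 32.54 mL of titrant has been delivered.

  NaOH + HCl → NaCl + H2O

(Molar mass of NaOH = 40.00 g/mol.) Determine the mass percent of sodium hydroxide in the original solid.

n(HCl) = 0.03254 L × 0.08626 mol/L = 2.807 × 10^-3 mol
n(NaOH) = 2.807 × 10^-3 mol (1:1 ratio)
mass of NaOH = 2.807 × 10^-3 × 40.00 g/mol = 0.1123 g
% NaOH = 0.1123 / 0.1300 × 100 = 86.37 %

86.37 %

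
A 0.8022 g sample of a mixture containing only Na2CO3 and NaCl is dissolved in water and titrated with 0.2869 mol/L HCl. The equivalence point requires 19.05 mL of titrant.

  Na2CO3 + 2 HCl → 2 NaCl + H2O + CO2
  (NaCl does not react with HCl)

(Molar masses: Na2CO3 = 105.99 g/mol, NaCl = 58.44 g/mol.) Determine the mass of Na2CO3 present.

n(HCl) = 0.01905 × 0.2869 = 5.465 × 10^-3 mol
Let x = n(Na2CO3), y = n(NaCl).
Titrant: 2x = 5.465 × 10^-3;  mass: 105.99x + 58.44y = 0.8022
Solving, x = 2.733 × 10^-3 mol, y = 8.771 × 10^-3 mol
mass of Na2CO3 = 2.733 × 10^-3 × 105.99 = 0.2896 g

0.2896 g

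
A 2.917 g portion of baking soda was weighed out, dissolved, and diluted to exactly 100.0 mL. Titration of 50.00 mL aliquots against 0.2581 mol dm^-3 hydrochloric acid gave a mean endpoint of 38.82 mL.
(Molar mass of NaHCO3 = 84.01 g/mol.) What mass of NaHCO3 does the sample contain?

NaHCO3 + HCl → NaCl + H2O + CO2
n(HCl) per titration = 0.03882 × 0.2581 = 0.01002 mol
n(NaHCO3) in each aliquot = 0.01002 mol (1:1 ratio)
n(NaHCO3) in the whole flask = 0.01002 × 100.0/50.00 = 0.02004 mol
mass of NaHCO3 = 0.02004 × 84.01 = 1.683 g

1.683 g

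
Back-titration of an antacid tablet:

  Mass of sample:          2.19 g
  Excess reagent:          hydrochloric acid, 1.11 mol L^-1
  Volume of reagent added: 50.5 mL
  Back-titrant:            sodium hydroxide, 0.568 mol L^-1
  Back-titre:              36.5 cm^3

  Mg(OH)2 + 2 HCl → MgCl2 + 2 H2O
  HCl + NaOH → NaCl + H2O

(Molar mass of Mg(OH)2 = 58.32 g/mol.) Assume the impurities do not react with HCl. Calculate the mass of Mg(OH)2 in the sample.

1.03 g

n(HCl) added = 0.0505 × 1.11 = 0.0561 mol
n(NaOH) used in back-titration = 0.0365 × 0.568 = 0.0207 mol
n(HCl) left over = 0.0207 mol (1:1 ratio)
n(HCl) consumed by analyte = 0.0561 − 0.0207 = 0.0353 mol
From the 1:2 ratio, n(Mg(OH)2) = 1/2 × 0.0353 = 0.0177 mol
mass of Mg(OH)2 = 0.0177 × 58.32 = 1.03 g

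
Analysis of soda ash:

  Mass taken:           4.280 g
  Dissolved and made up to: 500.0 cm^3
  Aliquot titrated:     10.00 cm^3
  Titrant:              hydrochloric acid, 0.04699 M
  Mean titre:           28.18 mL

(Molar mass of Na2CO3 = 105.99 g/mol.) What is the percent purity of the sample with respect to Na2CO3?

81.98 %

Na2CO3 + 2 HCl → 2 NaCl + H2O + CO2
n(HCl) per titration = 0.02818 × 0.04699 = 1.324 × 10^-3 mol
From the 1:2 ratio, n(Na2CO3) in each aliquot = 1/2 × 1.324 × 10^-3 = 6.621 × 10^-4 mol
n(Na2CO3) in the whole flask = 6.621 × 10^-4 × 500.0/10.00 = 0.03310 mol
mass of Na2CO3 = 0.03310 × 105.99 = 3.509 g
% Na2CO3 = 3.509 / 4.280 × 100 = 81.98 %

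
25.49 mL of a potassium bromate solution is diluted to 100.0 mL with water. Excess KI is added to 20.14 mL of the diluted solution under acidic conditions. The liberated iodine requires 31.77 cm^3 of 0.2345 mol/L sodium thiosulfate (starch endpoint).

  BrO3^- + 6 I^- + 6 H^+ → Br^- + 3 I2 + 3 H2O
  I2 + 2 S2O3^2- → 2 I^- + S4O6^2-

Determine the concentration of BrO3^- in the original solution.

n(S2O3^2-) = 0.03177 × 0.2345 = 7.450 × 10^-3 mol
n(I2) = n(S2O3^2-)/2 = 3.725 × 10^-3 mol
From the 1:3 ratio, n(BrO3^-) in the aliquot = 1/3 × 3.725 × 10^-3 = 1.242 × 10^-3 mol
[BrO3^-]_dilute = 1.242 × 10^-3 / 0.02014 = 0.06165 mol/L
[BrO3^-]_original = 0.06165 × 100.0/25.49 = 0.2419 mol/L

0.2419 mol/L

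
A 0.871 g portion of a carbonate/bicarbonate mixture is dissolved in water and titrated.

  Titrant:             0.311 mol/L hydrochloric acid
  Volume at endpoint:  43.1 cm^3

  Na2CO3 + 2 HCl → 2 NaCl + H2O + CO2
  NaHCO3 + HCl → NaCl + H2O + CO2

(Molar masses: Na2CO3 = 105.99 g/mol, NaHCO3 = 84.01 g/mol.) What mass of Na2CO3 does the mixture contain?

n(HCl) = 0.0431 × 0.311 = 0.0134 mol
Let x = n(Na2CO3), y = n(NaHCO3).
Titrant: 2x + 1y = 0.0134;  mass: 105.99x + 84.01y = 0.871
Solving, x = 4.11 × 10^-3 mol, y = 5.18 × 10^-3 mol
mass of Na2CO3 = 4.11 × 10^-3 × 105.99 = 0.436 g

0.436 g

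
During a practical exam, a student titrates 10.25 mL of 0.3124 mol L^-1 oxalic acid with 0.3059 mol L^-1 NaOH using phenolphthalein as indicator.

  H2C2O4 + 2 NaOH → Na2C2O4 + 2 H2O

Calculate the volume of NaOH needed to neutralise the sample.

n(H2C2O4) = 0.01025 L × 0.3124 mol/L = 3.202 × 10^-3 mol
From the 2:1 stoichiometry, n(NaOH) = 2/1 × 3.202 × 10^-3 = 6.404 × 10^-3 mol
V(NaOH) = 6.404 × 10^-3 mol / 0.3059 mol/L = 0.02094 L = 20.94 mL

20.94 mL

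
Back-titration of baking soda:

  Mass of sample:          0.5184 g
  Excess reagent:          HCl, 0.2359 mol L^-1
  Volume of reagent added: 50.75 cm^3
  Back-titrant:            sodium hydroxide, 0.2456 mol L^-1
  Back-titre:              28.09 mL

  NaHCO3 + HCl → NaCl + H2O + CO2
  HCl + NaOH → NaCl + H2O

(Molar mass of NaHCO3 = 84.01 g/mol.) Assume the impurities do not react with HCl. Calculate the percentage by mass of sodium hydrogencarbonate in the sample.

n(HCl) added = 0.05075 × 0.2359 = 0.01197 mol
n(NaOH) used in back-titration = 0.02809 × 0.2456 = 6.899 × 10^-3 mol
n(HCl) left over = 6.899 × 10^-3 mol (1:1 ratio)
n(HCl) consumed by analyte = 0.01197 − 6.899 × 10^-3 = 5.073 × 10^-3 mol
n(NaHCO3) = 5.073 × 10^-3 mol (1:1 ratio)
mass of NaHCO3 = 5.073 × 10^-3 × 84.01 = 0.4262 g
% NaHCO3 = 0.4262 / 0.5184 × 100 = 82.21 %

82.21 %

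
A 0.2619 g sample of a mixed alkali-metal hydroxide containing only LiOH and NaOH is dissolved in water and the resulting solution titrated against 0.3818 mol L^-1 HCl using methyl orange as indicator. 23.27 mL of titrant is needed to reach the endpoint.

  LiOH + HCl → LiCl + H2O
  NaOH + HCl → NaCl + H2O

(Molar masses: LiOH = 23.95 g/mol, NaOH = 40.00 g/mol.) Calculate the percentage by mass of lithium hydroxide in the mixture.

53.26 %

n(HCl) = 0.02327 × 0.3818 = 8.884 × 10^-3 mol
Let x = n(LiOH), y = n(NaOH).
Titrant: 1x + 1y = 8.884 × 10^-3;  mass: 23.95x + 40.00y = 0.2619
Solving, x = 5.824 × 10^-3 mol, y = 3.060 × 10^-3 mol
mass of LiOH = 5.824 × 10^-3 × 23.95 = 0.1395 g
% LiOH = 0.1395 / 0.2619 × 100 = 53.26 %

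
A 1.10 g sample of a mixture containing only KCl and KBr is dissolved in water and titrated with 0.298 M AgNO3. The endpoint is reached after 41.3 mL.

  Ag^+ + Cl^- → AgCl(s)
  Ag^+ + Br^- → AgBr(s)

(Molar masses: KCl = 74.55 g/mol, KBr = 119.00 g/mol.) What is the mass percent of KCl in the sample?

55.6 %

n(AgNO3) = 0.0413 × 0.298 = 0.0123 mol
Let x = n(KCl), y = n(KBr).
Titrant: 1x + 1y = 0.0123;  mass: 74.55x + 119.00y = 1.10
Solving, x = 8.20 × 10^-3 mol, y = 4.11 × 10^-3 mol
mass of KCl = 8.20 × 10^-3 × 74.55 = 0.611 g
% KCl = 0.611 / 1.10 × 100 = 55.6 %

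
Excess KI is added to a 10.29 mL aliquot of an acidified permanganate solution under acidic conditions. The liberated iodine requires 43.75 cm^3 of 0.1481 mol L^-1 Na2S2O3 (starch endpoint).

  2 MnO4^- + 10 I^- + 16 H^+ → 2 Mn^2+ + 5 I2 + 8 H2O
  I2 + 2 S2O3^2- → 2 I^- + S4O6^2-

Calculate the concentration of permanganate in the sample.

0.1259 mol/L

n(S2O3^2-) = 0.04375 × 0.1481 = 6.479 × 10^-3 mol
n(I2) = n(S2O3^2-)/2 = 3.240 × 10^-3 mol
From the 2:5 ratio, n(MnO4^-) in the aliquot = 2/5 × 3.240 × 10^-3 = 1.296 × 10^-3 mol
[MnO4^-] = 1.296 × 10^-3 / 0.01029 = 0.1259 mol/L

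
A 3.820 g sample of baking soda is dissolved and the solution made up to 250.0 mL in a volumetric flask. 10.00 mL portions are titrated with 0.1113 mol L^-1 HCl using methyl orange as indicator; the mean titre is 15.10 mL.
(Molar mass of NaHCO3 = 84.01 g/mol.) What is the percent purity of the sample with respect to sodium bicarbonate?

NaHCO3 + HCl → NaCl + H2O + CO2
n(HCl) per titration = 0.01510 × 0.1113 = 1.681 × 10^-3 mol
n(NaHCO3) in each aliquot = 1.681 × 10^-3 mol (1:1 ratio)
n(NaHCO3) in the whole flask = 1.681 × 10^-3 × 250.0/10.00 = 0.04202 mol
mass of NaHCO3 = 0.04202 × 84.01 = 3.530 g
% NaHCO3 = 3.530 / 3.820 × 100 = 92.40 %

92.40 %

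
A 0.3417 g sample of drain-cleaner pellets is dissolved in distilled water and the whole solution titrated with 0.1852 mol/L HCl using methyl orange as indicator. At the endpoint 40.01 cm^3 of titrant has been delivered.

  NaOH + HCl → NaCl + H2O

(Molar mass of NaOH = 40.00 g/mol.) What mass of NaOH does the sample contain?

n(HCl) = 0.04001 L × 0.1852 mol/L = 7.410 × 10^-3 mol
n(NaOH) = 7.410 × 10^-3 mol (1:1 ratio)
mass of NaOH = 7.410 × 10^-3 × 40.00 g/mol = 0.2964 g

0.2964 g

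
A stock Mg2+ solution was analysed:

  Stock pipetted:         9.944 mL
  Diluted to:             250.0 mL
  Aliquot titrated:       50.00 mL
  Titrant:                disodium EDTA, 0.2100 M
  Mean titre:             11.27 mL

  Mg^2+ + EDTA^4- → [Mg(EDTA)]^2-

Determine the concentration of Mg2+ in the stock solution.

n(EDTA) = 0.01127 × 0.2100 = 2.367 × 10^-3 mol
n(Mg2+) in the aliquot = 2.367 × 10^-3 mol (1:1 ratio)
[Mg2+]_dilute = 2.367 × 10^-3 / 0.05000 = 0.04733 mol/L
Dilution factor = 250.0 / 9.944 = 25.14
[Mg2+]_stock = 0.04733 × 25.14 = 1.190 mol/L

1.190 M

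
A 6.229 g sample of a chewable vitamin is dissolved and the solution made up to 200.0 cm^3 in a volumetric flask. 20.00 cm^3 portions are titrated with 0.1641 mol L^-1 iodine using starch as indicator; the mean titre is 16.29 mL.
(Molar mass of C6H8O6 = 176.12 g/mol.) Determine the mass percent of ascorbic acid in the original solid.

75.58 %

C6H8O6 + I2 → C6H6O6 + 2 HI
n(I2) per titration = 0.01629 × 0.1641 = 2.673 × 10^-3 mol
n(C6H8O6) in each aliquot = 2.673 × 10^-3 mol (1:1 ratio)
n(C6H8O6) in the whole flask = 2.673 × 10^-3 × 200.0/20.00 = 0.02673 mol
mass of C6H8O6 = 0.02673 × 176.12 = 4.708 g
% C6H8O6 = 4.708 / 6.229 × 100 = 75.58 %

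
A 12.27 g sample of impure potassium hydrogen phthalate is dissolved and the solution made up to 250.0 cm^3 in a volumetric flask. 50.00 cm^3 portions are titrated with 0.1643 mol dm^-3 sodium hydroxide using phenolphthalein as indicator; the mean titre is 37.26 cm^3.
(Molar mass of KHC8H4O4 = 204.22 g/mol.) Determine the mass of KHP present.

6.251 g

KHC8H4O4 + NaOH → KNaC8H4O4 + H2O
n(NaOH) per titration = 0.03726 × 0.1643 = 6.122 × 10^-3 mol
n(KHC8H4O4) in each aliquot = 6.122 × 10^-3 mol (1:1 ratio)
n(KHC8H4O4) in the whole flask = 6.122 × 10^-3 × 250.0/50.00 = 0.03061 mol
mass of KHC8H4O4 = 0.03061 × 204.22 = 6.251 g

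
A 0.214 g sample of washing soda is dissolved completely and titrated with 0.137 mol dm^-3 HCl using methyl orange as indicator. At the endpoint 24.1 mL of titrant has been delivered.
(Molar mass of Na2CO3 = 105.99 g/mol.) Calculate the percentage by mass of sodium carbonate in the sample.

Na2CO3 + 2 HCl → 2 NaCl + H2O + CO2
n(HCl) = 0.0241 L × 0.137 mol/L = 3.30 × 10^-3 mol
From the 1:2 ratio, n(Na2CO3) = 1/2 × 3.30 × 10^-3 = 1.65 × 10^-3 mol
mass of Na2CO3 = 1.65 × 10^-3 × 105.99 g/mol = 0.175 g
% Na2CO3 = 0.175 / 0.214 × 100 = 81.8 %

81.8 %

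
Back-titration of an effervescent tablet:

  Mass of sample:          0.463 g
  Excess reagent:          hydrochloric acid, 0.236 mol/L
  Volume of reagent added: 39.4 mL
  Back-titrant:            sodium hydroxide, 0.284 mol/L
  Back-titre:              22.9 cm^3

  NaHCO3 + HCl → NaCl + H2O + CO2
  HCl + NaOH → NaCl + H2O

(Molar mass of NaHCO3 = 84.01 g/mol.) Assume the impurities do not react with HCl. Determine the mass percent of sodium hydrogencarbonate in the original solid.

n(HCl) added = 0.0394 × 0.236 = 9.30 × 10^-3 mol
n(NaOH) used in back-titration = 0.0229 × 0.284 = 6.50 × 10^-3 mol
n(HCl) left over = 6.50 × 10^-3 mol (1:1 ratio)
n(HCl) consumed by analyte = 9.30 × 10^-3 − 6.50 × 10^-3 = 2.79 × 10^-3 mol
n(NaHCO3) = 2.79 × 10^-3 mol (1:1 ratio)
mass of NaHCO3 = 2.79 × 10^-3 × 84.01 = 0.235 g
% NaHCO3 = 0.235 / 0.463 × 100 = 50.7 %

50.7 %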